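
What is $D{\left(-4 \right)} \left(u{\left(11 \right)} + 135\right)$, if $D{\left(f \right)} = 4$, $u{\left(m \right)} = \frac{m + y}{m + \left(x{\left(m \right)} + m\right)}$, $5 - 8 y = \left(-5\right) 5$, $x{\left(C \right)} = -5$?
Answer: $\frac{9239}{17} \approx 543.47$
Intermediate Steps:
$y = \frac{15}{4}$ ($y = \frac{5}{8} - \frac{\left(-5\right) 5}{8} = \frac{5}{8} - - \frac{25}{8} = \frac{5}{8} + \frac{25}{8} = \frac{15}{4} \approx 3.75$)
$u{\left(m \right)} = \frac{\frac{15}{4} + m}{-5 + 2 m}$ ($u{\left(m \right)} = \frac{m + \frac{15}{4}}{m + \left(-5 + m\right)} = \frac{\frac{15}{4} + m}{-5 + 2 m}$)
$D{\left(-4 \right)} \left(u{\left(11 \right)} + 135\right) = 4 \left(\frac{15 + 4 \cdot 11}{4 \left(-5 + 2 \cdot 11\right)} + 135\right) = 4 \left(\frac{15 + 44}{4 \left(-5 + 22\right)} + 135\right) = 4 \left(\frac{1}{4} \cdot \frac{1}{17} \cdot 59 + 135\right) = 4 \left(\frac{59}{68} + 135\right) = 4 \cdot \frac{9239}{68} = \frac{9239}{17}$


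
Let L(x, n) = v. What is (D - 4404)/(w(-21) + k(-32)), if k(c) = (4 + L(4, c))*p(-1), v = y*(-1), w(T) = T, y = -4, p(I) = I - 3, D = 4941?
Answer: -537/53 ≈ -10.132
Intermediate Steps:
p(I) = -3 + I
v = 4 (v = -4*(-1) = 4)
L(x, n) = 4
k(c) = -32 (k(c) = (4 + 4)*(-3 - 1) = 8*(-4) = -32)
(D - 4404)/(w(-21) + k(-32)) = (4941 - 4404)/(-21 - 32) = 537/(-53) = 537*(-1/53) = -537/53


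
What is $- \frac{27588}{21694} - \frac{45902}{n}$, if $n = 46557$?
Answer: $- \frac{1140106252}{505003779} \approx -2.2576$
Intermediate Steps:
$- \frac{27588}{21694} - \frac{45902}{n} = - \frac{27588}{21694} - \frac{45902}{46557} = \left(-27588\right) \frac{1}{21694} - \frac{45902}{46557} = - \frac{13794}{10847} - \frac{45902}{46557} = - \frac{1140106252}{505003779}$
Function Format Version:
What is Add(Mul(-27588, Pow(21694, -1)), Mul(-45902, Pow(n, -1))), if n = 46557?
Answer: Rational(-1140106252, 505003779) ≈ -2.2576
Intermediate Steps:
Add(Mul(-27588, Pow(21694, -1)), Mul(-45902, Pow(n, -1))) = Add(Mul(-27588, Pow(21694, -1)), Mul(-45902, Pow(46557, -1))) = Add(Mul(-27588, Rational(1, 21694)), Mul(-45902, Rational(1, 46557))) = Add(Rational(-13794, 10847), Rational(-45902, 46557)) = Rational(-1140106252, 505003779)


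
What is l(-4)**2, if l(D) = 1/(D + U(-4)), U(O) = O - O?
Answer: 1/16 ≈ 0.062500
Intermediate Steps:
U(O) = 0
l(D) = 1/D (l(D) = 1/(D + 0) = 1/D)
l(-4)**2 = (1/(-4))**2 = (-1/4)**2 = 1/16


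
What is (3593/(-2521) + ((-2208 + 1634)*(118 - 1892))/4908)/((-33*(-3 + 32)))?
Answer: -637359838/2960256519 ≈ -0.21531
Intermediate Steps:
(3593/(-2521) + ((-2208 + 1634)*(118 - 1892))/4908)/((-33*(-3 + 32))) = (3593*(-1/2521) - 574*(-1774)*(1/4908))/((-33*29)) = (-3593/2521 + 1018276*(1/4908))/(-957) = (-3593/2521 + 254569/1227)*(-1/957) = (637359838/3093267)*(-1/957) = -637359838/2960256519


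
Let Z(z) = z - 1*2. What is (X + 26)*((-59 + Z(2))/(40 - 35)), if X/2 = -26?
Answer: 1534/5 ≈ 306.80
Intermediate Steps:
Z(z) = -2 + z (Z(z) = z - 2 = -2 + z)
X = -52 (X = 2*(-26) = -52)
(X + 26)*((-59 + Z(2))/(40 - 35)) = (-52 + 26)*((-59 + (-2 + 2))/(40 - 35)) = -26*(-59 + 0)/5 = -(-1534)/5 = -26*(-59/5) = 1534/5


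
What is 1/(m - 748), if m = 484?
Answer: -1/264 ≈ -0.0037879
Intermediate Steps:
1/(m - 748) = 1/(484 - 748) = 1/(-264) = -1/264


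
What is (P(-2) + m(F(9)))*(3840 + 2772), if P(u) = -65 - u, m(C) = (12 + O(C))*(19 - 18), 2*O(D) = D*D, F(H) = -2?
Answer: -323988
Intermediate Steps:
O(D) = D²/2 (O(D) = (D*D)/2 = D²/2)
m(C) = 12 + C²/2 (m(C) = (12 + C²/2)*(19 - 18) = (12 + C²/2)*1 = 12 + C²/2)
(P(-2) + m(F(9)))*(3840 + 2772) = ((-65 - 1*(-2)) + (12 + (½)*(-2)²))*(3840 + 2772) = ((-65 + 2) + (12 + (½)*4))*6612 = (-63 + (12 + 2))*6612 = (-63 + 14)*6612 = -49*6612 = -323988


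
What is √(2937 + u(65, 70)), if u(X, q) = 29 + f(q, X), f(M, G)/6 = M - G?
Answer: 2*√749 ≈ 54.736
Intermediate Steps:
f(M, G) = -6*G + 6*M (f(M, G) = 6*(M - G) = -6*G + 6*M)
u(X, q) = 29 - 6*X + 6*q (u(X, q) = 29 + (-6*X + 6*q) = 29 - 6*X + 6*q)
√(2937 + u(65, 70)) = √(2937 + (29 - 6*65 + 6*70)) = √(2937 + (29 - 390 + 420)) = √(2937 + 59) = √2996 = 2*√749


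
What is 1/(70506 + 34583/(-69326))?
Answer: 69326/4887864373 ≈ 1.4183e-5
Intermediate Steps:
1/(70506 + 34583/(-69326)) = 1/(70506 + 34583*(-1/69326)) = 1/(70506 - 34583/69326) = 1/(4887864373/69326) = 69326/4887864373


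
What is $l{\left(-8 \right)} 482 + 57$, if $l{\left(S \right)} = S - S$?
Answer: $57$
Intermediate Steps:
$l{\left(S \right)} = 0$
$l{\left(-8 \right)} 482 + 57 = 0 \cdot 482 + 57 = 0 + 57 = 57$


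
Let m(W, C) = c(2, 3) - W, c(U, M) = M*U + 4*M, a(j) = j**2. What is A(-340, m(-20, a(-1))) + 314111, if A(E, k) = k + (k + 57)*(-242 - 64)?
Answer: 285079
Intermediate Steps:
c(U, M) = 4*M + M*U
m(W, C) = 18 - W (m(W, C) = 3*(4 + 2) - W = 3*6 - W = 18 - W)
A(E, k) = -17442 - 305*k (A(E, k) = k + (57 + k)*(-306) = k + (-17442 - 306*k) = -17442 - 305*k)
A(-340, m(-20, a(-1))) + 314111 = (-17442 - 305*(18 - 1*(-20))) + 314111 = (-17442 - 305*(18 + 20)) + 314111 = (-17442 - 305*38) + 314111 = (-17442 - 11590) + 314111 = -29032 + 314111 = 285079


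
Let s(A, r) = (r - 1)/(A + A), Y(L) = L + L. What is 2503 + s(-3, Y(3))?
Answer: 15013/6 ≈ 2502.2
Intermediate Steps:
Y(L) = 2*L
s(A, r) = (-1 + r)/(2*A) (s(A, r) = (-1 + r)/((2*A)) = (-1 + r)*(1/(2*A)) = (-1 + r)/(2*A))
2503 + s(-3, Y(3)) = 2503 + (½)*(-1 + 2*3)/(-3) = 2503 + (½)*(-⅓)*(-1 + 6) = 2503 + (½)*(-⅓)*5 = 2503 - ⅚ = 15013/6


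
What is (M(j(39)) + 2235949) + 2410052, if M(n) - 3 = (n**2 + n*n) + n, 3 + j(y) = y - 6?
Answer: 4647834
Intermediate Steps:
j(y) = -9 + y (j(y) = -3 + (y - 6) = -3 + (-6 + y) = -9 + y)
M(n) = 3 + n + 2*n**2 (M(n) = 3 + ((n**2 + n*n) + n) = 3 + ((n**2 + n**2) + n) = 3 + (2*n**2 + n) = 3 + (n + 2*n**2) = 3 + n + 2*n**2)
(M(j(39)) + 2235949) + 2410052 = ((3 + (-9 + 39) + 2*(-9 + 39)**2) + 2235949) + 2410052 = ((3 + 30 + 2*30**2) + 2235949) + 2410052 = ((3 + 30 + 2*900) + 2235949) + 2410052 = ((3 + 30 + 1800) + 2235949) + 2410052 = (1833 + 2235949) + 2410052 = 2237782 + 2410052 = 4647834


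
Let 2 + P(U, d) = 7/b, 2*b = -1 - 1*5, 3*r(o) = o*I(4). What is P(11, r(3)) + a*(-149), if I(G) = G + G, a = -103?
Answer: 46028/3 ≈ 15343.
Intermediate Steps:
I(G) = 2*G
r(o) = 8*o/3 (r(o) = (o*(2*4))/3 = (o*8)/3 = (8*o)/3 = 8*o/3)
b = -3 (b = (-1 - 1*5)/2 = (-1 - 5)/2 = (½)*(-6) = -3)
P(U, d) = -13/3 (P(U, d) = -2 + 7/(-3) = -2 + 7*(-⅓) = -2 - 7/3 = -13/3)
P(11, r(3)) + a*(-149) = -13/3 - 103*(-149) = -13/3 + 15347 = 46028/3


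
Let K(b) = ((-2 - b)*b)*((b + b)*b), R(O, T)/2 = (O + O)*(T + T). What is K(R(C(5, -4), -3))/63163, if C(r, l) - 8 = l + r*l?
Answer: -43713036288/63163 ≈ -6.9207e+5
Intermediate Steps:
C(r, l) = 8 + l + l*r (C(r, l) = 8 + (l + r*l) = 8 + (l + l*r) = 8 + l + l*r)
R(O, T) = 8*O*T (R(O, T) = 2*((O + O)*(T + T)) = 2*((2*O)*(2*T)) = 2*(4*O*T) = 8*O*T)
K(b) = 2*b**3*(-2 - b) (K(b) = (b*(-2 - b))*((2*b)*b) = (b*(-2 - b))*(2*b**2) = 2*b**3*(-2 - b))
K(R(C(5, -4), -3))/63163 = (2*(8*(8 - 4 - 4*5)*(-3))**3*(-2 - 8*(8 - 4 - 4*5)*(-3)))/63163 = (2*(8*(8 - 4 - 20)*(-3))**3*(-2 - 8*(8 - 4 - 20)*(-3)))*(1/63163) = (2*(8*(-16)*(-3))**3*(-2 - 8*(-16)*(-3)))*(1/63163) = (2*384**3*(-2 - 1*384))*(1/63163) = (2*56623104*(-2 - 384))*(1/63163) = (2*56623104*(-386))*(1/63163) = -43713036288*1/63163 = -43713036288/63163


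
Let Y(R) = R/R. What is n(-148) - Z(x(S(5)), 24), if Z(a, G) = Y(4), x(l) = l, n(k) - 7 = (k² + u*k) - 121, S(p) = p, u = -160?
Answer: 45469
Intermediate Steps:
n(k) = -114 + k² - 160*k (n(k) = 7 + ((k² - 160*k) - 121) = 7 + (-121 + k² - 160*k) = -114 + k² - 160*k)
Y(R) = 1
Z(a, G) = 1
n(-148) - Z(x(S(5)), 24) = (-114 + (-148)² - 160*(-148)) - 1*1 = (-114 + 21904 + 23680) - 1 = 45470 - 1 = 45469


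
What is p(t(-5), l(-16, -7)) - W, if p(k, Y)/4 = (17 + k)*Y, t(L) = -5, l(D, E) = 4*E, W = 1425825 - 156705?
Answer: -1270464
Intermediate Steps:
W = 1269120
p(k, Y) = 4*Y*(17 + k) (p(k, Y) = 4*((17 + k)*Y) = 4*(Y*(17 + k)) = 4*Y*(17 + k))
p(t(-5), l(-16, -7)) - W = 4*(4*(-7))*(17 - 5) - 1*1269120 = 4*(-28)*12 - 1269120 = -1344 - 1269120 = -1270464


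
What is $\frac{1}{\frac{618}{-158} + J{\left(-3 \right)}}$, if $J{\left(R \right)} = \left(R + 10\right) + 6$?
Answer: $\frac{79}{718} \approx 0.11003$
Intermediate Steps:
$J{\left(R \right)} = 16 + R$ ($J{\left(R \right)} = \left(10 + R\right) + 6 = 16 + R$)
$\frac{1}{\frac{618}{-158} + J{\left(-3 \right)}} = \frac{1}{\frac{618}{-158} + \left(16 - 3\right)} = \frac{1}{618 \left(- \frac{1}{158}\right) + 13} = \frac{1}{- \frac{309}{79} + 13} = \frac{1}{\frac{718}{79}} = \frac{79}{718}$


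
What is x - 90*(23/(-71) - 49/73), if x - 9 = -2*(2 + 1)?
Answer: 479769/5183 ≈ 92.566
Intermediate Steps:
x = 3 (x = 9 - 2*(2 + 1) = 9 - 2*3 = 9 - 6 = 3)
x - 90*(23/(-71) - 49/73) = 3 - 90*(23/(-71) - 49/73) = 3 - 90*(23*(-1/71) - 49*1/73) = 3 - 90*(-23/71 - 49/73) = 3 - 90*(-5158/5183) = 3 + 464220/5183 = 479769/5183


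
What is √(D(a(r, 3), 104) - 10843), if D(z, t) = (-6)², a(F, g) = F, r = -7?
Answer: I*√10807 ≈ 103.96*I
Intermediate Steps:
D(z, t) = 36
√(D(a(r, 3), 104) - 10843) = √(36 - 10843) = √(-10807) = I*√10807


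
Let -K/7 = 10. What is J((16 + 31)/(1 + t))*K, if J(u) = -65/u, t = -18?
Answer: -77350/47 ≈ -1645.7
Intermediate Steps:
K = -70 (K = -7*10 = -70)
J((16 + 31)/(1 + t))*K = -65*(1 - 18)/(16 + 31)*(-70) = -65/(47/(-17))*(-70) = -65/(47*(-1/17))*(-70) = -65/(-47/17)*(-70) = -65*(-17/47)*(-70) = (1105/47)*(-70) = -77350/47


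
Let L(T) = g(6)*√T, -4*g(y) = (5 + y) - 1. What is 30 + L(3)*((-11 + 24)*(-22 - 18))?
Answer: 30 + 1300*√3 ≈ 2281.7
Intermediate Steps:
g(y) = -1 - y/4 (g(y) = -((5 + y) - 1)/4 = -(4 + y)/4 = -1 - y/4)
L(T) = -5*√T/2 (L(T) = (-1 - ¼*6)*√T = (-1 - 3/2)*√T = -5*√T/2)
30 + L(3)*((-11 + 24)*(-22 - 18)) = 30 + (-5*√3/2)*((-11 + 24)*(-22 - 18)) = 30 + (-5*√3/2)*(13*(-40)) = 30 - 5*√3/2*(-520) = 30 + 1300*√3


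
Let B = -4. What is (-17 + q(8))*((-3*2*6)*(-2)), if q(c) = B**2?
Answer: -72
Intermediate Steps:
q(c) = 16 (q(c) = (-4)**2 = 16)
(-17 + q(8))*((-3*2*6)*(-2)) = (-17 + 16)*((-3*2*6)*(-2)) = -(-6*6)*(-2) = -(-36)*(-2) = -1*72 = -72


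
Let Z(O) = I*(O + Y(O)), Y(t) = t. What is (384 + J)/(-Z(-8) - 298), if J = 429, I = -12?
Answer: -813/490 ≈ -1.6592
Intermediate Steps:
Z(O) = -24*O (Z(O) = -12*(O + O) = -24*O)
(384 + J)/(-Z(-8) - 298) = (384 + 429)/(-(-24)*(-8) - 298) = 813/(-1*192 - 298) = 813/(-192 - 298) = 813/(-490) = 813*(-1/490) = -813/490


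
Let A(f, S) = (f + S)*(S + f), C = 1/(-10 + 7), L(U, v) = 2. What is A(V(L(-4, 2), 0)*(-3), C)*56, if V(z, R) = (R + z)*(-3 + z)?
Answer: 16184/9 ≈ 1798.2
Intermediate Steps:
V(z, R) = (-3 + z)*(R + z)
C = -⅓ (C = 1/(-3) = -⅓ ≈ -0.33333)
A(f, S) = (S + f)² (A(f, S) = (S + f)*(S + f) = (S + f)²)
A(V(L(-4, 2), 0)*(-3), C)*56 = (-⅓ + (2² - 3*0 - 3*2 + 0*2)*(-3))²*56 = (-⅓ + (4 + 0 - 6 + 0)*(-3))²*56 = (-⅓ - 2*(-3))²*56 = (-⅓ + 6)²*56 = (17/3)²*56 = (289/9)*56 = 16184/9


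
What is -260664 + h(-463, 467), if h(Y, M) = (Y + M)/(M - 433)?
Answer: -4431286/17 ≈ -2.6066e+5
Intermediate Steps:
h(Y, M) = (M + Y)/(-433 + M)
-260664 + h(-463, 467) = -260664 + (467 - 463)/(-433 + 467) = -260664 + 4/34 = -260664 + (1/34)*4 = -260664 + 2/17 = -4431286/17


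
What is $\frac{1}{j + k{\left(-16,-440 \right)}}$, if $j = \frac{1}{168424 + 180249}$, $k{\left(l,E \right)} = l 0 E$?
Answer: $348673$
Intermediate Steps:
$k{\left(l,E \right)} = 0$ ($k{\left(l,E \right)} = 0 E = 0$)
$j = \frac{1}{348673} \approx 2.868 \cdot 10^{-6}$
$\frac{1}{j + k{\left(-16,-440 \right)}} = \frac{1}{\frac{1}{348673} + 0} = \frac{1}{\frac{1}{348673}} = 348673$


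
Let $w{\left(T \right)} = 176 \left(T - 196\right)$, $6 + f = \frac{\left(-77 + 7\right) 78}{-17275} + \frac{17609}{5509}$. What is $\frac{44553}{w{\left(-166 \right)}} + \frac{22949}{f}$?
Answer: $- \frac{27831636653247151}{3016549573664} \approx -9226.3$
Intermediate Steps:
$f = - \frac{47346647}{19033595}$ ($f = -6 + \left(\frac{\left(-77 + 7\right) 78}{-17275} + \frac{17609}{5509}\right) = -6 + \left(\left(-70\right) 78 \left(- \frac{1}{17275}\right) + 17609 \cdot \frac{1}{5509}\right) = -6 + \left(\left(-5460\right) \left(- \frac{1}{17275}\right) + \frac{17609}{5509}\right) = -6 + \left(\frac{1092}{3455} + \frac{17609}{5509}\right) = -6 + \frac{66854923}{19033595} = - \frac{47346647}{19033595} \approx -2.4875$)
$w{\left(T \right)} = -34496 + 176 T$ ($w{\left(T \right)} = 176 \left(-196 + T\right) = -34496 + 176 T$)
$\frac{44553}{w{\left(-166 \right)}} + \frac{22949}{f} = \frac{44553}{-34496 + 176 \left(-166\right)} + \frac{22949}{- \frac{47346647}{19033595}} = \frac{44553}{-34496 - 29216} + 22949 \left(- \frac{19033595}{47346647}\right) = \frac{44553}{-63712} - \frac{436801971655}{47346647} = 44553 \left(- \frac{1}{63712}\right) - \frac{436801971655}{47346647} = - \frac{44553}{63712} - \frac{436801971655}{47346647} = - \frac{27831636653247151}{3016549573664}$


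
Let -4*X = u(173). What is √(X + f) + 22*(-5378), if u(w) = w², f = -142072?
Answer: -118316 + I*√598217/2 ≈ -1.1832e+5 + 386.72*I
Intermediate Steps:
X = -29929/4 (X = -¼*173² = -¼*29929 = -29929/4 ≈ -7482.3)
√(X + f) + 22*(-5378) = √(-29929/4 - 142072) + 22*(-5378) = √(-598217/4) - 118316 = I*√598217/2 - 118316 = -118316 + I*√598217/2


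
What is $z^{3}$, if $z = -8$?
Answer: $-512$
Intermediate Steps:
$z^{3} = \left(-8\right)^{3} = -512$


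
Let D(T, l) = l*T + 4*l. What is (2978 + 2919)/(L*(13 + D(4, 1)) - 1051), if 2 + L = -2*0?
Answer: -5897/1093 ≈ -5.3952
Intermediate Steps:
D(T, l) = 4*l + T*l (D(T, l) = T*l + 4*l = 4*l + T*l)
L = -2 (L = -2 - 2*0 = -2 + 0 = -2)
(2978 + 2919)/(L*(13 + D(4, 1)) - 1051) = (2978 + 2919)/(-2*(13 + 1*(4 + 4)) - 1051) = 5897/(-2*(13 + 1*8) - 1051) = 5897/(-2*(13 + 8) - 1051) = 5897/(-2*21 - 1051) = 5897/(-42 - 1051) = 5897/(-1093) = 5897*(-1/1093) = -5897/1093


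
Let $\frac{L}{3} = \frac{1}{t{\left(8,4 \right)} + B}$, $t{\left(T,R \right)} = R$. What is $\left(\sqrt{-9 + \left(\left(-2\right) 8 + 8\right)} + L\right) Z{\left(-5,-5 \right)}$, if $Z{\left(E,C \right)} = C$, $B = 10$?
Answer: $- \frac{15}{14} - 5 i \sqrt{17} \approx -1.0714 - 20.616 i$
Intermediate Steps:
$L = \frac{3}{14}$ ($L = \frac{3}{4 + 10} = \frac{3}{14} \approx 0.21429$)
$\left(\sqrt{-9 + \left(\left(-2\right) 8 + 8\right)} + L\right) Z{\left(-5,-5 \right)} = \left(\sqrt{-9 + \left(\left(-2\right) 8 + 8\right)} + \frac{3}{14}\right) \left(-5\right) = \left(\sqrt{-9 + \left(-16 + 8\right)} + \frac{3}{14}\right) \left(-5\right) = \left(\sqrt{-9 - 8} + \frac{3}{14}\right) \left(-5\right) = \left(\sqrt{-17} + \frac{3}{14}\right) \left(-5\right) = \left(i \sqrt{17} + \frac{3}{14}\right) \left(-5\right) = \left(\frac{3}{14} + i \sqrt{17}\right) \left(-5\right) = - \frac{15}{14} - 5 i \sqrt{17}$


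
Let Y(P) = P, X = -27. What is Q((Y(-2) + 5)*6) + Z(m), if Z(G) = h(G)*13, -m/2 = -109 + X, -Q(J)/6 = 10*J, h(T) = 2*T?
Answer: 5992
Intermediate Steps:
Q(J) = -60*J
m = 272 (m = -2*(-109 - 27) = -2*(-136) = 272)
Z(G) = 26*G (Z(G) = (2*G)*13 = 26*G)
Q((Y(-2) + 5)*6) + Z(m) = -60*(-2 + 5)*6 + 26*272 = -180*6 + 7072 = -60*18 + 7072 = -1080 + 7072 = 5992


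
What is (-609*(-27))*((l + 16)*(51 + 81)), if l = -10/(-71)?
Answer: 2487365496/71 ≈ 3.5033e+7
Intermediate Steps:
l = 10/71 (l = -10*(-1/71) = 10/71 ≈ 0.14085)
(-609*(-27))*((l + 16)*(51 + 81)) = (-609*(-27))*((10/71 + 16)*(51 + 81)) = (-203*(-81))*((1146/71)*132) = 16443*(151272/71) = 2487365496/71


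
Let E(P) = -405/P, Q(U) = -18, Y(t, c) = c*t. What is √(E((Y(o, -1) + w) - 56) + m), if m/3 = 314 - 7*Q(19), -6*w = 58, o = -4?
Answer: √1816071/37 ≈ 36.422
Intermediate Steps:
w = -29/3 (w = -⅙*58 = -29/3 ≈ -9.6667)
m = 1320 (m = 3*(314 - 7*(-18)) = 3*(314 + 126) = 3*440 = 1320)
√(E((Y(o, -1) + w) - 56) + m) = √(-405/((-1*(-4) - 29/3) - 56) + 1320) = √(-405/((4 - 29/3) - 56) + 1320) = √(-405/(-17/3 - 56) + 1320) = √(-405/(-185/3) + 1320) = √(-405*(-3/185) + 1320) = √(243/37 + 1320) = √(49083/37) = √1816071/37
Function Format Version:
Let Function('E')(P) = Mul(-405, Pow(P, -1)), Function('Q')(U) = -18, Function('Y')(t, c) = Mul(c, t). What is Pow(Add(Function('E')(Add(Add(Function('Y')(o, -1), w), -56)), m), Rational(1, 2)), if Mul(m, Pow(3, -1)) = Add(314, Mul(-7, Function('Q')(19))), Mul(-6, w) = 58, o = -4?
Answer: Mul(Rational(1, 37), Pow(1816071, Rational(1, 2))) ≈ 36.422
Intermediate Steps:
w = Rational(-29, 3) (w = Mul(Rational(-1, 6), 58) = Rational(-29, 3) ≈ -9.6667)
m = 1320 (m = Mul(3, Add(314, Mul(-7, -18))) = Mul(3, Add(314, 126)) = Mul(3, 440) = 1320)
Pow(Add(Function('E')(Add(Add(Function('Y')(o, -1), w), -56)), m), Rational(1, 2)) = Pow(Add(Mul(-405, Pow(Add(Add(Mul(-1, -4), Rational(-29, 3)), -56), -1)), 1320), Rational(1, 2)) = Pow(Add(Mul(-405, Pow(Add(Add(4, Rational(-29, 3)), -56), -1)), 1320), Rational(1, 2)) = Pow(Add(Mul(-405, Pow(Add(Rational(-17, 3), -56), -1)), 1320), Rational(1, 2)) = Pow(Add(Mul(-405, Pow(Rational(-185, 3), -1)), 1320), Rational(1, 2)) = Pow(Add(Mul(-405, Rational(-3, 185)), 1320), Rational(1, 2)) = Pow(Add(Rational(243, 37), 1320), Rational(1, 2)) = Pow(Rational(49083, 37), Rational(1, 2)) = Mul(Rational(1, 37), Pow(1816071, Rational(1, 2)))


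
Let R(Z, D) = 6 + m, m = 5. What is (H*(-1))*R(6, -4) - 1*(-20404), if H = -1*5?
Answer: 20459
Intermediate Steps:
H = -5
R(Z, D) = 11 (R(Z, D) = 6 + 5 = 11)
(H*(-1))*R(6, -4) - 1*(-20404) = -5*(-1)*11 - 1*(-20404) = 5*11 + 20404 = 55 + 20404 = 20459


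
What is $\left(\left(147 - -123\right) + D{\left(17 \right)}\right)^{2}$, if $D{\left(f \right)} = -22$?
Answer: $61504$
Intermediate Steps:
$\left(\left(147 - -123\right) + D{\left(17 \right)}\right)^{2} = \left(\left(147 - -123\right) - 22\right)^{2} = \left(\left(147 + 123\right) - 22\right)^{2} = \left(270 - 22\right)^{2} = 248^{2} = 61504$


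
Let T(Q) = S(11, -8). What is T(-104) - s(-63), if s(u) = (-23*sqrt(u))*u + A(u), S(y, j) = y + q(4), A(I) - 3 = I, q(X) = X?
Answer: 75 - 4347*I*sqrt(7) ≈ 75.0 - 11501.0*I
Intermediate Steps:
A(I) = 3 + I
S(y, j) = 4 + y (S(y, j) = y + 4 = 4 + y)
s(u) = 3 + u - 23*u**(3/2) (s(u) = (-23*sqrt(u))*u + (3 + u) = -23*u**(3/2) + (3 + u) = 3 + u - 23*u**(3/2))
T(Q) = 15 (T(Q) = 4 + 11 = 15)
T(-104) - s(-63) = 15 - (3 - 63 - (-4347)*I*sqrt(7)) = 15 - (3 - 63 + 4347*I*sqrt(7)) = 15 - (-60 + 4347*I*sqrt(7)) = 15 + (60 - 4347*I*sqrt(7)) = 75 - 4347*I*sqrt(7)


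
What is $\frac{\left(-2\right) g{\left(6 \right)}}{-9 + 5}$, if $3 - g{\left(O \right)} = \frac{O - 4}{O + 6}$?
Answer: $\frac{17}{12} \approx 1.4167$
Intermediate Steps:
$g{\left(O \right)} = 3 - \frac{-4 + O}{6 + O}$ ($g{\left(O \right)} = 3 - \frac{O - 4}{O + 6} = 3 - \frac{-4 + O}{6 + O}$)
$\frac{\left(-2\right) g{\left(6 \right)}}{-9 + 5} = \frac{\left(-2\right) \frac{2 \left(11 + 6\right)}{6 + 6}}{-9 + 5} = \frac{\left(-2\right) 2 \cdot \frac{1}{12} \cdot 17}{-4} = - 2 \cdot 2 \cdot \frac{1}{12} \cdot 17 \left(- \frac{1}{4}\right) = \left(-2\right) \frac{17}{6} \left(- \frac{1}{4}\right) = \left(- \frac{17}{3}\right) \left(- \frac{1}{4}\right) = \frac{17}{12}$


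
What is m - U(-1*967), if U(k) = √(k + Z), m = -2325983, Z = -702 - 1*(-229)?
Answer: -2325983 - 12*I*√10 ≈ -2.326e+6 - 37.947*I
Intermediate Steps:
Z = -473 (Z = -702 + 229 = -473)
U(k) = √(-473 + k) (U(k) = √(k - 473) = √(-473 + k))
m - U(-1*967) = -2325983 - √(-473 - 1*967) = -2325983 - √(-473 - 967) = -2325983 - √(-1440) = -2325983 - 12*I*√10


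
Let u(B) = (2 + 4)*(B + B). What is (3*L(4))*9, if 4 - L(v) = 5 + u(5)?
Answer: -1647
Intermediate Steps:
u(B) = 12*B (u(B) = 6*(2*B) = 12*B)
L(v) = -61 (L(v) = 4 - (5 + 12*5) = 4 - (5 + 60) = 4 - 1*65 = 4 - 65 = -61)
(3*L(4))*9 = (3*(-61))*9 = -183*9 = -1647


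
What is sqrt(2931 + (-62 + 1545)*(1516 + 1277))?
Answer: 15*sqrt(18422) ≈ 2035.9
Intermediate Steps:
sqrt(2931 + (-62 + 1545)*(1516 + 1277)) = sqrt(2931 + 1483*2793) = sqrt(2931 + 4142019) = sqrt(4144950) = 15*sqrt(18422)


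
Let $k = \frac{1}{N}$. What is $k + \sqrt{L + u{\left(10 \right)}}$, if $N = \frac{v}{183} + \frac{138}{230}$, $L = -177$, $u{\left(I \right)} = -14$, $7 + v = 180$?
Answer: $\frac{915}{1414} + i \sqrt{191} \approx 0.6471 + 13.82 i$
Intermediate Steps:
$v = 173$ ($v = -7 + 180 = 173$)
$N = \frac{1414}{915}$ ($N = \frac{173}{183} + \frac{138}{230} = 173 \cdot \frac{1}{183} + 138 \cdot \frac{1}{230} = \frac{173}{183} + \frac{3}{5} = \frac{1414}{915} \approx 1.5454$)
$k = \frac{915}{1414}$ ($k = \frac{1}{\frac{1414}{915}} = \frac{915}{1414} \approx 0.6471$)
$k + \sqrt{L + u{\left(10 \right)}} = \frac{915}{1414} + \sqrt{-177 - 14} = \frac{915}{1414} + \sqrt{-191} = \frac{915}{1414} + i \sqrt{191}$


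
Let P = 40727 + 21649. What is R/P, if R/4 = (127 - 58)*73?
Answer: 73/226 ≈ 0.32301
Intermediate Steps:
P = 62376
R = 20148 (R = 4*((127 - 58)*73) = 4*(69*73) = 4*5037 = 20148)
R/P = 20148/62376 = 20148*(1/62376) = 73/226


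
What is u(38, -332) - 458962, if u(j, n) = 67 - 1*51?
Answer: -458946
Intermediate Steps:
u(j, n) = 16 (u(j, n) = 67 - 51 = 16)
u(38, -332) - 458962 = 16 - 458962 = -458946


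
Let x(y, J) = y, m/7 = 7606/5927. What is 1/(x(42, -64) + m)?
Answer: 5927/302176 ≈ 0.019614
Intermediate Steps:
m = 53242/5927 (m = 7*(7606/5927) = 53242/5927 ≈ 8.9830)
1/(x(42, -64) + m) = 1/(42 + 53242/5927) = 1/(302176/5927) = 5927/302176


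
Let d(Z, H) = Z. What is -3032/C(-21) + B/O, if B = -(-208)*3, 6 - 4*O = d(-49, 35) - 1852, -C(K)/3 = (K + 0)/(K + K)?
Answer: 11571536/5721 ≈ 2022.6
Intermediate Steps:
C(K) = -3/2 (C(K) = -3*(K + 0)/(K + K) = -3*K/(2*K) = -3*K*1/(2*K) = -3*½ = -3/2)
O = 1907/4 (O = 3/2 - (-49 - 1852)/4 = 3/2 - ¼*(-1901) = 3/2 + 1901/4 = 1907/4 ≈ 476.75)
B = 624 (B = -208*(-3) = 624)
-3032/C(-21) + B/O = -3032/(-3/2) + 624/(1907/4) = -3032*(-⅔) + 624*(4/1907) = 6064/3 + 2496/1907 = 11571536/5721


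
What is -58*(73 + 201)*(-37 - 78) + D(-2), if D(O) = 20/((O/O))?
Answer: 1827600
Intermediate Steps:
D(O) = 20 (D(O) = 20/1 = 20*1 = 20)
-58*(73 + 201)*(-37 - 78) + D(-2) = -58*(73 + 201)*(-37 - 78) + 20 = -15892*(-115) + 20 = -58*(-31510) + 20 = 1827580 + 20 = 1827600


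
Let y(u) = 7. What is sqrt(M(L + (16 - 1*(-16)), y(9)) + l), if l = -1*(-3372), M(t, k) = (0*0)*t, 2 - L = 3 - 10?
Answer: 2*sqrt(843) ≈ 58.069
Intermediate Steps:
L = 9 (L = 2 - (3 - 10) = 2 - 1*(-7) = 2 + 7 = 9)
M(t, k) = 0 (M(t, k) = 0*t = 0)
l = 3372
sqrt(M(L + (16 - 1*(-16)), y(9)) + l) = sqrt(0 + 3372) = sqrt(3372) = 2*sqrt(843)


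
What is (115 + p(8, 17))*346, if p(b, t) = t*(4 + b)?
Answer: 110374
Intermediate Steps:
(115 + p(8, 17))*346 = (115 + 17*(4 + 8))*346 = (115 + 17*12)*346 = (115 + 204)*346 = 319*346 = 110374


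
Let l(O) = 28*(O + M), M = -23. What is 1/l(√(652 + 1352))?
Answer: 23/41300 + √501/20650 ≈ 0.0016408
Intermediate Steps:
l(O) = -644 + 28*O (l(O) = 28*(O - 23) = 28*(-23 + O) = -644 + 28*O)
1/l(√(652 + 1352)) = 1/(-644 + 28*√(652 + 1352)) = 1/(-644 + 28*√2004) = 1/(-644 + 28*(2*√501)) = 1/(-644 + 56*√501)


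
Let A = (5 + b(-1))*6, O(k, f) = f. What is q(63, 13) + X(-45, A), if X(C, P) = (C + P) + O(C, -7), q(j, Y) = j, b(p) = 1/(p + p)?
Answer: 38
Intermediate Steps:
b(p) = 1/(2*p)
A = 27 (A = (5 + (½)/(-1))*6 = (5 + (½)*(-1))*6 = (5 - ½)*6 = (9/2)*6 = 27)
X(C, P) = -7 + C + P (X(C, P) = (C + P) - 7 = -7 + C + P)
q(63, 13) + X(-45, A) = 63 + (-7 - 45 + 27) = 63 - 25 = 38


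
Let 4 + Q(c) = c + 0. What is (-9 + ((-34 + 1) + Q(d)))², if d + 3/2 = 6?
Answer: 6889/4 ≈ 1722.3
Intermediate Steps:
d = 9/2 (d = -3/2 + 6 = 9/2 ≈ 4.5000)
Q(c) = -4 + c (Q(c) = -4 + (c + 0) = -4 + c)
(-9 + ((-34 + 1) + Q(d)))² = (-9 + ((-34 + 1) + (-4 + 9/2)))² = (-9 + (-33 + ½))² = (-9 - 65/2)² = (-83/2)² = 6889/4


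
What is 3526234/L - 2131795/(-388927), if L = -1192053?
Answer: 1169765014217/463621597131 ≈ 2.5231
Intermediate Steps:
3526234/L - 2131795/(-388927) = 3526234/(-1192053) - 2131795/(-388927) = 3526234*(-1/1192053) - 2131795*(-1/388927) = -3526234/1192053 + 2131795/388927 = 1169765014217/463621597131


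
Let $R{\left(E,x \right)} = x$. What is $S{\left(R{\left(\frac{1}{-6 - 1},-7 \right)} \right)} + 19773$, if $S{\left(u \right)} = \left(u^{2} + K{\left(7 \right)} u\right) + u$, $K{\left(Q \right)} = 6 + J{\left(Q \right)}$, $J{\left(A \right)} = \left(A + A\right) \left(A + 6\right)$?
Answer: $18499$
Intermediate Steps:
$J{\left(A \right)} = 2 A \left(6 + A\right)$
$K{\left(Q \right)} = 6 + 2 Q \left(6 + Q\right)$
$S{\left(u \right)} = u^{2} + 189 u$ ($S{\left(u \right)} = \left(u^{2} + \left(6 + 2 \cdot 7 \left(6 + 7\right)\right) u\right) + u = \left(u^{2} + \left(6 + 2 \cdot 7 \cdot 13\right) u\right) + u = \left(u^{2} + \left(6 + 182\right) u\right) + u = \left(u^{2} + 188 u\right) + u = u^{2} + 189 u$)
$S{\left(R{\left(\frac{1}{-6 - 1},-7 \right)} \right)} + 19773 = - 7 \left(189 - 7\right) + 19773 = \left(-7\right) 182 + 19773 = -1274 + 19773 = 18499$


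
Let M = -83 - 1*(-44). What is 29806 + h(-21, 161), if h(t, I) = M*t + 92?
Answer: 30717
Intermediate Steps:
M = -39 (M = -83 + 44 = -39)
h(t, I) = 92 - 39*t (h(t, I) = -39*t + 92 = 92 - 39*t)
29806 + h(-21, 161) = 29806 + (92 - 39*(-21)) = 29806 + (92 + 819) = 29806 + 911 = 30717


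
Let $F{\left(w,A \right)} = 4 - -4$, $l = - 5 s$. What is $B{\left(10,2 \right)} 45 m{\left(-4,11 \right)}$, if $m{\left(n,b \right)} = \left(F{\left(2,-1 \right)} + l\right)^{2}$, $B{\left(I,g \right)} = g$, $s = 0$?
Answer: $5760$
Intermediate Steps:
$l = 0$ ($l = \left(-5\right) 0 = 0$)
$F{\left(w,A \right)} = 8$ ($F{\left(w,A \right)} = 4 + 4 = 8$)
$m{\left(n,b \right)} = 64$ ($m{\left(n,b \right)} = \left(8 + 0\right)^{2} = 8^{2} = 64$)
$B{\left(10,2 \right)} 45 m{\left(-4,11 \right)} = 2 \cdot 45 \cdot 64 = 90 \cdot 64 = 5760$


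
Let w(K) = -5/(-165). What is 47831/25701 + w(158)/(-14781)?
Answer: 598221658/321442407 ≈ 1.8611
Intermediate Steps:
w(K) = 1/33 (w(K) = -5*(-1/165) = 1/33)
47831/25701 + w(158)/(-14781) = 47831/25701 + (1/33)/(-14781) = 47831*(1/25701) + (1/33)*(-1/14781) = 47831/25701 - 1/487773 = 598221658/321442407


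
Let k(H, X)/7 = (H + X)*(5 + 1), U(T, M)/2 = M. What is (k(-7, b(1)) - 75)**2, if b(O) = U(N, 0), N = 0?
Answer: 136161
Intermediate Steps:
U(T, M) = 2*M
b(O) = 0 (b(O) = 2*0 = 0)
k(H, X) = 42*H + 42*X (k(H, X) = 7*((H + X)*(5 + 1)) = 7*((H + X)*6) = 7*(6*H + 6*X) = 42*H + 42*X)
(k(-7, b(1)) - 75)**2 = ((42*(-7) + 42*0) - 75)**2 = ((-294 + 0) - 75)**2 = (-294 - 75)**2 = (-369)**2 = 136161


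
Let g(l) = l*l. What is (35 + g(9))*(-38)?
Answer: -4408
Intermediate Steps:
g(l) = l²
(35 + g(9))*(-38) = (35 + 9²)*(-38) = (35 + 81)*(-38) = 116*(-38) = -4408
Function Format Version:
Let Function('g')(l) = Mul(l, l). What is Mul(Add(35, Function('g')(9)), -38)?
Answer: -4408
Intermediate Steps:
Function('g')(l) = Pow(l, 2)
Mul(Add(35, Function('g')(9)), -38) = Mul(Add(35, Pow(9, 2)), -38) = Mul(Add(35, 81), -38) = Mul(116, -38) = -4408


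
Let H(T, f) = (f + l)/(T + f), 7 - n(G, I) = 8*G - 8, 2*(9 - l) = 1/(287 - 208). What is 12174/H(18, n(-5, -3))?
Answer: 140414916/10111 ≈ 13887.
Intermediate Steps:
l = 1421/158 (l = 9 - 1/(2*(287 - 208)) = 9 - ½/79 = 9 - ½*1/79 = 9 - 1/158 = 1421/158 ≈ 8.9937)
n(G, I) = 15 - 8*G (n(G, I) = 7 - (8*G - 8) = 7 - (-8 + 8*G) = 7 + (8 - 8*G) = 15 - 8*G)
H(T, f) = (1421/158 + f)/(T + f) (H(T, f) = (f + 1421/158)/(T + f) = (1421/158 + f)/(T + f))
12174/H(18, n(-5, -3)) = 12174/(((1421/158 + (15 - 8*(-5)))/(18 + (15 - 8*(-5))))) = 12174/(((1421/158 + (15 + 40))/(18 + (15 + 40)))) = 12174/(((1421/158 + 55)/(18 + 55))) = 12174/(((10111/158)/73)) = 12174/(((1/73)*(10111/158))) = 12174/(10111/11534) = 12174*(11534/10111) = 140414916/10111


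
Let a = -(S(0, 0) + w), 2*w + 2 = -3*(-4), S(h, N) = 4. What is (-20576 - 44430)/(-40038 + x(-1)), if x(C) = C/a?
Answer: 585054/360341 ≈ 1.6236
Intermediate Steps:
w = 5 (w = -1 + (-3*(-4))/2 = -1 + (½)*12 = -1 + 6 = 5)
a = -9 (a = -(4 + 5) = -1*9 = -9)
x(C) = -C/9 (x(C) = C/(-9) = C*(-⅑) = -C/9)
(-20576 - 44430)/(-40038 + x(-1)) = (-20576 - 44430)/(-40038 - ⅑*(-1)) = -65006/(-40038 + ⅑) = -65006/(-360341/9) = -65006*(-9/360341) = 585054/360341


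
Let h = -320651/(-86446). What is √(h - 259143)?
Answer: I*√1936524834508642/86446 ≈ 509.06*I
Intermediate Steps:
h = 320651/86446 (h = -320651*(-1/86446) = 320651/86446 ≈ 3.7093)
√(h - 259143) = √(320651/86446 - 259143) = √(-22401555127/86446) = I*√1936524834508642/86446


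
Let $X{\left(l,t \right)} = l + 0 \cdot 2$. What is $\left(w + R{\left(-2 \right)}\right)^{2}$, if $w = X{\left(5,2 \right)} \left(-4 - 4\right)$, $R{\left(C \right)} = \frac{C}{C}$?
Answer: $1521$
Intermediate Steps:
$X{\left(l,t \right)} = l$ ($X{\left(l,t \right)} = l + 0 = l$)
$R{\left(C \right)} = 1$
$w = -40$ ($w = 5 \left(-4 - 4\right) = 5 \left(-8\right) = -40$)
$\left(w + R{\left(-2 \right)}\right)^{2} = \left(-40 + 1\right)^{2} = \left(-39\right)^{2} = 1521$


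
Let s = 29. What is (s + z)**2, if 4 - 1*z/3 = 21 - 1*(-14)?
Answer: 4096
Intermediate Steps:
z = -93 (z = 12 - 3*(21 - 1*(-14)) = 12 - 3*(21 + 14) = 12 - 3*35 = 12 - 105 = -93)
(s + z)**2 = (29 - 93)**2 = (-64)**2 = 4096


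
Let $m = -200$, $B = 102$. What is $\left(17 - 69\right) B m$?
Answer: $1060800$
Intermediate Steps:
$\left(17 - 69\right) B m = \left(17 - 69\right) 102 \left(-200\right) = \left(-52\right) 102 \left(-200\right) = \left(-5304\right) \left(-200\right) = 1060800$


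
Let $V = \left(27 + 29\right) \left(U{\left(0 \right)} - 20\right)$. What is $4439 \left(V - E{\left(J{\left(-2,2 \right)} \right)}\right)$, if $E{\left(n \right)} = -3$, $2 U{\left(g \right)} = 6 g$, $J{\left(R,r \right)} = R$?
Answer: $-4958363$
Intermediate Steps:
$U{\left(g \right)} = 3 g$ ($U{\left(g \right)} = \frac{6 g}{2} = 3 g$)
$V = -1120$ ($V = \left(27 + 29\right) \left(3 \cdot 0 - 20\right) = 56 \left(0 - 20\right) = 56 \left(-20\right) = -1120$)
$4439 \left(V - E{\left(J{\left(-2,2 \right)} \right)}\right) = 4439 \left(-1120 - -3\right) = 4439 \left(-1120 + 3\right) = 4439 \left(-1117\right) = -4958363$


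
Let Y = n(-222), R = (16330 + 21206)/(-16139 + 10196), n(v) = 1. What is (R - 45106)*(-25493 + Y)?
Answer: 2278156259016/1981 ≈ 1.1500e+9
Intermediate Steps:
R = -12512/1981 (R = 37536/(-5943) = 37536*(-1/5943) = -12512/1981 ≈ -6.3160)
Y = 1
(R - 45106)*(-25493 + Y) = (-12512/1981 - 45106)*(-25493 + 1) = -89367498/1981*(-25492) = 2278156259016/1981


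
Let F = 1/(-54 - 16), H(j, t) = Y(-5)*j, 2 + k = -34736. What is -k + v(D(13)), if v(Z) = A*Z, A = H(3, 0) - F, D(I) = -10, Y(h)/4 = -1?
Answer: 244005/7 ≈ 34858.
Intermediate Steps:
k = -34738 (k = -2 - 34736 = -34738)
Y(h) = -4 (Y(h) = 4*(-1) = -4)
H(j, t) = -4*j
F = -1/70 (F = 1/(-70) = -1/70 ≈ -0.014286)
A = -839/70 (A = -4*3 - 1*(-1/70) = -12 + 1/70 = -839/70 ≈ -11.986)
v(Z) = -839*Z/70
-k + v(D(13)) = -1*(-34738) - 839/70*(-10) = 34738 + 839/7 = 244005/7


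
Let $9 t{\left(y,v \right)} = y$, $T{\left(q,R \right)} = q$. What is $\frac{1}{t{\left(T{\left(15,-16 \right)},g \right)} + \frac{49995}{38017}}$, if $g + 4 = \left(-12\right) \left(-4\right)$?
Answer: $\frac{114051}{340070} \approx 0.33537$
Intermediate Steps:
$g = 44$ ($g = -4 - -48 = -4 + 48 = 44$)
$t{\left(y,v \right)} = \frac{y}{9}$
$\frac{1}{t{\left(T{\left(15,-16 \right)},g \right)} + \frac{49995}{38017}} = \frac{1}{\frac{1}{9} \cdot 15 + \frac{49995}{38017}} = \frac{1}{\frac{5}{3} + 49995 \cdot \frac{1}{38017}} = \frac{1}{\frac{5}{3} + \frac{49995}{38017}} = \frac{1}{\frac{340070}{114051}} = \frac{114051}{340070}$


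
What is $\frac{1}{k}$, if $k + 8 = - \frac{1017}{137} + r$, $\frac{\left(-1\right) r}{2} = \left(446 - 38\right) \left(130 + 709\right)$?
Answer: $- \frac{137}{93795601} \approx -1.4606 \cdot 10^{-6}$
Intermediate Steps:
$r = -684624$ ($r = - 2 \left(446 - 38\right) \left(130 + 709\right) = - 2 \cdot 408 \cdot 839 = \left(-2\right) 342312 = -684624$)
$k = - \frac{93795601}{137}$ ($k = -8 - \left(684624 + \frac{1017}{137}\right) = -8 - \frac{93794505}{137} = - \frac{93795601}{137} \approx -6.8464 \cdot 10^{5}$)
$\frac{1}{k} = \frac{1}{- \frac{93795601}{137}} = - \frac{137}{93795601}$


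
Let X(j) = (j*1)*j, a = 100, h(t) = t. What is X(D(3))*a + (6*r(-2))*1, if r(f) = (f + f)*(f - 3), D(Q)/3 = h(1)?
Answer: 1020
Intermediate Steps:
D(Q) = 3 (D(Q) = 3*1 = 3)
r(f) = 2*f*(-3 + f) (r(f) = (2*f)*(-3 + f) = 2*f*(-3 + f))
X(j) = j² (X(j) = j*j = j²)
X(D(3))*a + (6*r(-2))*1 = 3²*100 + (6*(2*(-2)*(-3 - 2)))*1 = 9*100 + (6*(2*(-2)*(-5)))*1 = 900 + (6*20)*1 = 900 + 120*1 = 900 + 120 = 1020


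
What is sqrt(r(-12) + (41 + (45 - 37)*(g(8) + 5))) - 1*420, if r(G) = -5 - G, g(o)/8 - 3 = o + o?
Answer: -420 + 2*sqrt(326) ≈ -383.89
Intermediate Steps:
g(o) = 24 + 16*o (g(o) = 24 + 8*(o + o) = 24 + 8*(2*o) = 24 + 16*o)
sqrt(r(-12) + (41 + (45 - 37)*(g(8) + 5))) - 1*420 = sqrt((-5 - 1*(-12)) + (41 + (45 - 37)*((24 + 16*8) + 5))) - 1*420 = sqrt((-5 + 12) + (41 + 8*((24 + 128) + 5))) - 420 = sqrt(7 + (41 + 8*(152 + 5))) - 420 = sqrt(7 + (41 + 8*157)) - 420 = sqrt(7 + (41 + 1256)) - 420 = sqrt(7 + 1297) - 420 = sqrt(1304) - 420 = 2*sqrt(326) - 420 = -420 + 2*sqrt(326)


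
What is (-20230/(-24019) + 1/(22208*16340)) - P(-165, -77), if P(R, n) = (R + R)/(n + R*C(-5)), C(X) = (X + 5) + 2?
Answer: 10138832325503/322491407100160 ≈ 0.031439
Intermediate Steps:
C(X) = 7 + X (C(X) = (5 + X) + 2 = 7 + X)
P(R, n) = 2*R/(n + 2*R) (P(R, n) = (R + R)/(n + R*(7 - 5)) = (2*R)/(n + R*2) = (2*R)/(n + 2*R) = 2*R/(n + 2*R))
(-20230/(-24019) + 1/(22208*16340)) - P(-165, -77) = (-20230/(-24019) + 1/(22208*16340)) - 2*(-165)/(-77 + 2*(-165)) = (-20230*(-1/24019) + (1/22208)*(1/16340)) - 2*(-165)/(-77 - 330) = (20230/24019 + 1/362878720) - 2*(-165)/(-407) = 7341036529619/8715983975680 - 2*(-165)*(-1)/407 = 7341036529619/8715983975680 - 1*30/37 = 7341036529619/8715983975680 - 30/37 = 10138832325503/322491407100160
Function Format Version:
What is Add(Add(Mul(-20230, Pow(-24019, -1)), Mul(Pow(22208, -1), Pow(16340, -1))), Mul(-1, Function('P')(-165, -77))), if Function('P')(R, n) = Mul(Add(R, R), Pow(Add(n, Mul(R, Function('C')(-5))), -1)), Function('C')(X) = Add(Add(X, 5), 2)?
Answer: Rational(10138832325503, 322491407100160) ≈ 0.031439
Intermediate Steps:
Function('C')(X) = Add(7, X) (Function('C')(X) = Add(Add(5, X), 2) = Add(7, X))
Function('P')(R, n) = Mul(2, R, Pow(Add(n, Mul(2, R)), -1)) (Function('P')(R, n) = Mul(Add(R, R), Pow(Add(n, Mul(R, Add(7, -5))), -1)) = Mul(Mul(2, R), Pow(Add(n, Mul(R, 2)), -1)) = Mul(Mul(2, R), Pow(Add(n, Mul(2, R)), -1)) = Mul(2, R, Pow(Add(n, Mul(2, R)), -1)))
Add(Add(Mul(-20230, Pow(-24019, -1)), Mul(Pow(22208, -1), Pow(16340, -1))), Mul(-1, Function('P')(-165, -77))) = Add(Add(Mul(-20230, Pow(-24019, -1)), Mul(Pow(22208, -1), Pow(16340, -1))), Mul(-1, Mul(2, -165, Pow(Add(-77, Mul(2, -165)), -1)))) = Add(Add(Mul(-20230, Rational(-1, 24019)), Mul(Rational(1, 22208), Rational(1, 16340))), Mul(-1, Mul(2, -165, Pow(Add(-77, -330), -1)))) = Add(Add(Rational(20230, 24019), Rational(1, 362878720)), Mul(-1, Mul(2, -165, Pow(-407, -1)))) = Add(Rational(7341036529619, 8715983975680), Mul(-1, Mul(2, -165, Rational(-1, 407)))) = Add(Rational(7341036529619, 8715983975680), Mul(-1, Rational(30, 37))) = Add(Rational(7341036529619, 8715983975680), Rational(-30, 37)) = Rational(10138832325503, 322491407100160)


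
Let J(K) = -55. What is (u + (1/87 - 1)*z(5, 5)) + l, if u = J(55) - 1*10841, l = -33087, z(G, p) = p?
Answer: -3826951/87 ≈ -43988.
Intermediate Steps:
u = -10896 (u = -55 - 1*10841 = -55 - 10841 = -10896)
(u + (1/87 - 1)*z(5, 5)) + l = (-10896 + (1/87 - 1)*5) - 33087 = (-10896 - 86/87*5) - 33087 = (-10896 - 430/87) - 33087 = -948382/87 - 33087 = -3826951/87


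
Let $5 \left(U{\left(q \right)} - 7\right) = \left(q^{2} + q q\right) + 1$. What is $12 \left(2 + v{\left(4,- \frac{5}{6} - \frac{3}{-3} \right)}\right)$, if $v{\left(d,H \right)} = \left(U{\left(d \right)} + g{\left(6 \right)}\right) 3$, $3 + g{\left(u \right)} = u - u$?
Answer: $\frac{2028}{5} \approx 405.6$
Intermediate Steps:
$g{\left(u \right)} = -3$ ($g{\left(u \right)} = -3 + \left(u - u\right) = -3 + 0 = -3$)
$U{\left(q \right)} = \frac{36}{5} + \frac{2 q^{2}}{5}$ ($U{\left(q \right)} = 7 + \frac{\left(q^{2} + q q\right) + 1}{5} = 7 + \frac{\left(q^{2} + q^{2}\right) + 1}{5} = 7 + \frac{2 q^{2} + 1}{5} = 7 + \frac{1 + 2 q^{2}}{5} = 7 + \left(\frac{1}{5} + \frac{2 q^{2}}{5}\right) = \frac{36}{5} + \frac{2 q^{2}}{5}$)
$v{\left(d,H \right)} = \frac{63}{5} + \frac{6 d^{2}}{5}$ ($v{\left(d,H \right)} = \left(\left(\frac{36}{5} + \frac{2 d^{2}}{5}\right) - 3\right) 3 = \left(\frac{21}{5} + \frac{2 d^{2}}{5}\right) 3 = \frac{63}{5} + \frac{6 d^{2}}{5}$)
$12 \left(2 + v{\left(4,- \frac{5}{6} - \frac{3}{-3} \right)}\right) = 12 \left(2 + \left(\frac{63}{5} + \frac{6 \cdot 4^{2}}{5}\right)\right) = 12 \left(2 + \left(\frac{63}{5} + \frac{6}{5} \cdot 16\right)\right) = 12 \left(2 + \left(\frac{63}{5} + \frac{96}{5}\right)\right) = 12 \left(2 + \frac{159}{5}\right) = 12 \cdot \frac{169}{5} = \frac{2028}{5}$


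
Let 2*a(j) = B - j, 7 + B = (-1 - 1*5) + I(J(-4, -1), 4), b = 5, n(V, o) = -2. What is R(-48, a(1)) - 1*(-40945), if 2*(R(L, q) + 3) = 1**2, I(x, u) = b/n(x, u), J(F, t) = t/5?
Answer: 81885/2 ≈ 40943.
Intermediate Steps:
J(F, t) = t/5 (J(F, t) = t*(1/5) = t/5)
I(x, u) = -5/2 (I(x, u) = 5/(-2) = 5*(-1/2) = -5/2)
B = -31/2 (B = -7 + ((-1 - 1*5) - 5/2) = -7 + ((-1 - 5) - 5/2) = -7 + (-6 - 5/2) = -7 - 17/2 = -31/2 ≈ -15.500)
a(j) = -31/4 - j/2 (a(j) = (-31/2 - j)/2 = -31/4 - j/2)
R(L, q) = -5/2 (R(L, q) = -3 + (1/2)*1**2 = -3 + (1/2)*1 = -3 + 1/2 = -5/2)
R(-48, a(1)) - 1*(-40945) = -5/2 - 1*(-40945) = -5/2 + 40945 = 81885/2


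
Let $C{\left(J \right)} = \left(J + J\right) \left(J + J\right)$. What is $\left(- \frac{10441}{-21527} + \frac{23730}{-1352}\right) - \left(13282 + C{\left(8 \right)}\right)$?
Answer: $- \frac{197256747315}{14552252} \approx -13555.0$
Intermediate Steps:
$C{\left(J \right)} = 4 J^{2}$ ($C{\left(J \right)} = 2 J 2 J = 4 J^{2}$)
$\left(- \frac{10441}{-21527} + \frac{23730}{-1352}\right) - \left(13282 + C{\left(8 \right)}\right) = \left(- \frac{10441}{-21527} + \frac{23730}{-1352}\right) - \left(13282 + 4 \cdot 8^{2}\right) = \left(\left(-10441\right) \left(- \frac{1}{21527}\right) + 23730 \left(- \frac{1}{1352}\right)\right) - \left(13282 + 4 \cdot 64\right) = \left(\frac{10441}{21527} - \frac{11865}{676}\right) - 13538 = - \frac{248359739}{14552252} - 13538 = - \frac{197256747315}{14552252}$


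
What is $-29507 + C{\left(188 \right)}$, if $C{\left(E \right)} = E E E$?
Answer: $6615165$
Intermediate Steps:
$C{\left(E \right)} = E^{3}$ ($C{\left(E \right)} = E^{2} E = E^{3}$)
$-29507 + C{\left(188 \right)} = -29507 + 188^{3} = -29507 + 6644672 = 6615165$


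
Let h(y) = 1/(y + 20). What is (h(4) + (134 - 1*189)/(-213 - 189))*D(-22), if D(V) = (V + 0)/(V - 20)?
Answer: 451/4824 ≈ 0.093491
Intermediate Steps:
h(y) = 1/(20 + y)
D(V) = V/(-20 + V)
(h(4) + (134 - 1*189)/(-213 - 189))*D(-22) = (1/(20 + 4) + (134 - 1*189)/(-213 - 189))*(-22/(-20 - 22)) = (1/24 + (134 - 189)/(-402))*(-22/(-42)) = (1/24 - 55*(-1/402))*(-22*(-1/42)) = (1/24 + 55/402)*(11/21) = (287/1608)*(11/21) = 451/4824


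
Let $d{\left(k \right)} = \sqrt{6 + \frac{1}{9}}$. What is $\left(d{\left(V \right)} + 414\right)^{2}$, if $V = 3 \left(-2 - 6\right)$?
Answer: $\frac{\left(1242 + \sqrt{55}\right)^{2}}{9} \approx 1.7345 \cdot 10^{5}$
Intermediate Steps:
$V = -24$ ($V = 3 \left(-2 - 6\right) = 3 \left(-8\right) = -24$)
$d{\left(k \right)} = \frac{\sqrt{55}}{3}$ ($d{\left(k \right)} = \sqrt{6 + \frac{1}{9}} = \sqrt{\frac{55}{9}} = \frac{\sqrt{55}}{3}$)
$\left(d{\left(V \right)} + 414\right)^{2} = \left(\frac{\sqrt{55}}{3} + 414\right)^{2} = \left(414 + \frac{\sqrt{55}}{3}\right)^{2}$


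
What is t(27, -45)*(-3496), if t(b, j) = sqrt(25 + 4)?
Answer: -3496*sqrt(29) ≈ -18827.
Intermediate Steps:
t(b, j) = sqrt(29)
t(27, -45)*(-3496) = sqrt(29)*(-3496) = -3496*sqrt(29)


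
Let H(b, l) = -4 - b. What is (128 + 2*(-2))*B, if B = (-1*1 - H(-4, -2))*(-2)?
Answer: 248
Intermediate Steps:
B = 2 (B = (-1*1 - (-4 - 1*(-4)))*(-2) = (-1 - (-4 + 4))*(-2) = (-1 - 1*0)*(-2) = (-1 + 0)*(-2) = -1*(-2) = 2)
(128 + 2*(-2))*B = (128 + 2*(-2))*2 = (128 - 4)*2 = 124*2 = 248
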